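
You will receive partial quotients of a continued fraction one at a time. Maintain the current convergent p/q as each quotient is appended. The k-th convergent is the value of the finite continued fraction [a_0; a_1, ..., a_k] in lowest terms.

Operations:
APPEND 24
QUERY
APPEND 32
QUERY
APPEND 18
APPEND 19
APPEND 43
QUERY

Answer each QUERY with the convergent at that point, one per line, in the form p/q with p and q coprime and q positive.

APPEND 24: p_0 = 24·1 + 0 = 24, q_0 = 24·0 + 1 = 1 → 24/1
APPEND 32: p_1 = 32·24 + 1 = 769, q_1 = 32·1 + 0 = 32 → 769/32
APPEND 18: p_2 = 18·769 + 24 = 13866, q_2 = 18·32 + 1 = 577 → 13866/577
APPEND 19: p_3 = 19·13866 + 769 = 264223, q_3 = 19·577 + 32 = 10995 → 264223/10995
APPEND 43: p_4 = 43·264223 + 13866 = 11375455, q_4 = 43·10995 + 577 = 473362 → 11375455/473362

24/1
769/32
11375455/473362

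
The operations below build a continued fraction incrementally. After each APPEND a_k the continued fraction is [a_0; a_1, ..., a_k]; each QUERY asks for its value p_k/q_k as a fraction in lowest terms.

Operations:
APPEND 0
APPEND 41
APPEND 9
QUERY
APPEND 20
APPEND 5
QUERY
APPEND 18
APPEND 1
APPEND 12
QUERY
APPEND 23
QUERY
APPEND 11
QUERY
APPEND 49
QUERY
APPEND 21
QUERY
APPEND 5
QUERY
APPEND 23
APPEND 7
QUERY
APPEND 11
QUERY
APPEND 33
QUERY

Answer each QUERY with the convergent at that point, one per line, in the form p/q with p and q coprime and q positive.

9/370
914/37575
227197/9340183
5243078/215545575
57901055/2380341508
2842394773/116852279467
59748191288/2456278210315
301583351213/12398243331042
49274740235522/2025709367101009
549018307859929/22570418912935380
18166878899613179/746849533493968549

APPEND 0: p_0 = 0·1 + 0 = 0, q_0 = 0·0 + 1 = 1 → 0/1
APPEND 41: p_1 = 41·0 + 1 = 1, q_1 = 41·1 + 0 = 41 → 1/41
APPEND 9: p_2 = 9·1 + 0 = 9, q_2 = 9·41 + 1 = 370 → 9/370
APPEND 20: p_3 = 20·9 + 1 = 181, q_3 = 20·370 + 41 = 7441 → 181/7441
APPEND 5: p_4 = 5·181 + 9 = 914, q_4 = 5·7441 + 370 = 37575 → 914/37575
APPEND 18: p_5 = 18·914 + 181 = 16633, q_5 = 18·37575 + 7441 = 683791 → 16633/683791
APPEND 1: p_6 = 1·16633 + 914 = 17547, q_6 = 1·683791 + 37575 = 721366 → 17547/721366
APPEND 12: p_7 = 12·17547 + 16633 = 227197, q_7 = 12·721366 + 683791 = 9340183 → 227197/9340183
APPEND 23: p_8 = 23·227197 + 17547 = 5243078, q_8 = 23·9340183 + 721366 = 215545575 → 5243078/215545575
APPEND 11: p_9 = 11·5243078 + 227197 = 57901055, q_9 = 11·215545575 + 9340183 = 2380341508 → 57901055/2380341508
APPEND 49: p_10 = 49·57901055 + 5243078 = 2842394773, q_10 = 49·2380341508 + 215545575 = 116852279467 → 2842394773/116852279467
APPEND 21: p_11 = 21·2842394773 + 57901055 = 59748191288, q_11 = 21·116852279467 + 2380341508 = 2456278210315 → 59748191288/2456278210315
APPEND 5: p_12 = 5·59748191288 + 2842394773 = 301583351213, q_12 = 5·2456278210315 + 116852279467 = 12398243331042 → 301583351213/12398243331042
APPEND 23: p_13 = 23·301583351213 + 59748191288 = 6996165269187, q_13 = 23·12398243331042 + 2456278210315 = 287615874824281 → 6996165269187/287615874824281
APPEND 7: p_14 = 7·6996165269187 + 301583351213 = 49274740235522, q_14 = 7·287615874824281 + 12398243331042 = 2025709367101009 → 49274740235522/2025709367101009
APPEND 11: p_15 = 11·49274740235522 + 6996165269187 = 549018307859929, q_15 = 11·2025709367101009 + 287615874824281 = 22570418912935380 → 549018307859929/22570418912935380
APPEND 33: p_16 = 33·549018307859929 + 49274740235522 = 18166878899613179, q_16 = 33·22570418912935380 + 2025709367101009 = 746849533493968549 → 18166878899613179/746849533493968549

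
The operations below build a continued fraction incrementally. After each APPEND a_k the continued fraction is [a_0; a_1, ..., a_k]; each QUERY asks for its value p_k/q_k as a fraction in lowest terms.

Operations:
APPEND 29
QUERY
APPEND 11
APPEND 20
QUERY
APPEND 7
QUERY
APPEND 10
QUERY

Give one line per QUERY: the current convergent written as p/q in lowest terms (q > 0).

APPEND 29: p_0 = 29·1 + 0 = 29, q_0 = 29·0 + 1 = 1 → 29/1
APPEND 11: p_1 = 11·29 + 1 = 320, q_1 = 11·1 + 0 = 11 → 320/11
APPEND 20: p_2 = 20·320 + 29 = 6429, q_2 = 20·11 + 1 = 221 → 6429/221
APPEND 7: p_3 = 7·6429 + 320 = 45323, q_3 = 7·221 + 11 = 1558 → 45323/1558
APPEND 10: p_4 = 10·45323 + 6429 = 459659, q_4 = 10·1558 + 221 = 15801 → 459659/15801

29/1
6429/221
45323/1558
459659/15801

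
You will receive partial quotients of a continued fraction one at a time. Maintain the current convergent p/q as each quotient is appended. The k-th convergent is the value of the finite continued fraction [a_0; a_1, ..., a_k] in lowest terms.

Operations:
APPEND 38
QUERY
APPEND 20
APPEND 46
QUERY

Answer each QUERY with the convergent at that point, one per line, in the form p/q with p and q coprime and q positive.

APPEND 38: p_0 = 38·1 + 0 = 38, q_0 = 38·0 + 1 = 1 → 38/1
APPEND 20: p_1 = 20·38 + 1 = 761, q_1 = 20·1 + 0 = 20 → 761/20
APPEND 46: p_2 = 46·761 + 38 = 35044, q_2 = 46·20 + 1 = 921 → 35044/921

38/1
35044/921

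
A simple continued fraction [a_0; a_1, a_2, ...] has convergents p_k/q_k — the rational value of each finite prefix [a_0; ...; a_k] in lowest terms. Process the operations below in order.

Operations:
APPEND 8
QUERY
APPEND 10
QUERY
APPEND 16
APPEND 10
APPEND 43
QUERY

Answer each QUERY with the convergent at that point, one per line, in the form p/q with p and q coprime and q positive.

APPEND 8: p_0 = 8·1 + 0 = 8, q_0 = 8·0 + 1 = 1 → 8/1
APPEND 10: p_1 = 10·8 + 1 = 81, q_1 = 10·1 + 0 = 10 → 81/10
APPEND 16: p_2 = 16·81 + 8 = 1304, q_2 = 16·10 + 1 = 161 → 1304/161
APPEND 10: p_3 = 10·1304 + 81 = 13121, q_3 = 10·161 + 10 = 1620 → 13121/1620
APPEND 43: p_4 = 43·13121 + 1304 = 565507, q_4 = 43·1620 + 161 = 69821 → 565507/69821

8/1
81/10
565507/69821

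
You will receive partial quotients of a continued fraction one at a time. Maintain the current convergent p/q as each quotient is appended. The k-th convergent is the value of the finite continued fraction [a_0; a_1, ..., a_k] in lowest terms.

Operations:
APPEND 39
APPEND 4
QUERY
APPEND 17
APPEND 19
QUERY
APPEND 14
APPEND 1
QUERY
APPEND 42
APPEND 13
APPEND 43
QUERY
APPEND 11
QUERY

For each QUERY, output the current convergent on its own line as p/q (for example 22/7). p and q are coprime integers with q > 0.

APPEND 39: p_0 = 39·1 + 0 = 39, q_0 = 39·0 + 1 = 1 → 39/1
APPEND 4: p_1 = 4·39 + 1 = 157, q_1 = 4·1 + 0 = 4 → 157/4
APPEND 17: p_2 = 17·157 + 39 = 2708, q_2 = 17·4 + 1 = 69 → 2708/69
APPEND 19: p_3 = 19·2708 + 157 = 51609, q_3 = 19·69 + 4 = 1315 → 51609/1315
APPEND 14: p_4 = 14·51609 + 2708 = 725234, q_4 = 14·1315 + 69 = 18479 → 725234/18479
APPEND 1: p_5 = 1·725234 + 51609 = 776843, q_5 = 1·18479 + 1315 = 19794 → 776843/19794
APPEND 42: p_6 = 42·776843 + 725234 = 33352640, q_6 = 42·19794 + 18479 = 849827 → 33352640/849827
APPEND 13: p_7 = 13·33352640 + 776843 = 434361163, q_7 = 13·849827 + 19794 = 11067545 → 434361163/11067545
APPEND 43: p_8 = 43·434361163 + 33352640 = 18710882649, q_8 = 43·11067545 + 849827 = 476754262 → 18710882649/476754262
APPEND 11: p_9 = 11·18710882649 + 434361163 = 206254070302, q_9 = 11·476754262 + 11067545 = 5255364427 → 206254070302/5255364427

157/4
51609/1315
776843/19794
18710882649/476754262
206254070302/5255364427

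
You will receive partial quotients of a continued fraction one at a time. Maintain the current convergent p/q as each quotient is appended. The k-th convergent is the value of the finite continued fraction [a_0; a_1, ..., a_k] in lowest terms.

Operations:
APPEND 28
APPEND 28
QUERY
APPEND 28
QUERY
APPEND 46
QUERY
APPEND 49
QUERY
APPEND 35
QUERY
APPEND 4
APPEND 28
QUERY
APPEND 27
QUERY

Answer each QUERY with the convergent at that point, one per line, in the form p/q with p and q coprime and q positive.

785/28
22008/785
1013153/36138
49666505/1771547
1739340828/62040283
197936175704/7060155295
5351283773825/190874125644

APPEND 28: p_0 = 28·1 + 0 = 28, q_0 = 28·0 + 1 = 1 → 28/1
APPEND 28: p_1 = 28·28 + 1 = 785, q_1 = 28·1 + 0 = 28 → 785/28
APPEND 28: p_2 = 28·785 + 28 = 22008, q_2 = 28·28 + 1 = 785 → 22008/785
APPEND 46: p_3 = 46·22008 + 785 = 1013153, q_3 = 46·785 + 28 = 36138 → 1013153/36138
APPEND 49: p_4 = 49·1013153 + 22008 = 49666505, q_4 = 49·36138 + 785 = 1771547 → 49666505/1771547
APPEND 35: p_5 = 35·49666505 + 1013153 = 1739340828, q_5 = 35·1771547 + 36138 = 62040283 → 1739340828/62040283
APPEND 4: p_6 = 4·1739340828 + 49666505 = 7007029817, q_6 = 4·62040283 + 1771547 = 249932679 → 7007029817/249932679
APPEND 28: p_7 = 28·7007029817 + 1739340828 = 197936175704, q_7 = 28·249932679 + 62040283 = 7060155295 → 197936175704/7060155295
APPEND 27: p_8 = 27·197936175704 + 7007029817 = 5351283773825, q_8 = 27·7060155295 + 249932679 = 190874125644 → 5351283773825/190874125644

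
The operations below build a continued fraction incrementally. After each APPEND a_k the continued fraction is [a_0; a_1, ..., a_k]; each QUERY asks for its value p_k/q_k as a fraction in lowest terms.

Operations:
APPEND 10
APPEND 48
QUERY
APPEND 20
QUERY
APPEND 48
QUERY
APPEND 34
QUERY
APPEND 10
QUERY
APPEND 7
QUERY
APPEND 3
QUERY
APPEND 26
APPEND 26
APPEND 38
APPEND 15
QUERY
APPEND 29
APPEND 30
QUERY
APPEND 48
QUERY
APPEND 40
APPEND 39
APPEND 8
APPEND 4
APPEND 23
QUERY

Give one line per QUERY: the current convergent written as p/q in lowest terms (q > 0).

APPEND 10: p_0 = 10·1 + 0 = 10, q_0 = 10·0 + 1 = 1 → 10/1
APPEND 48: p_1 = 48·10 + 1 = 481, q_1 = 48·1 + 0 = 48 → 481/48
APPEND 20: p_2 = 20·481 + 10 = 9630, q_2 = 20·48 + 1 = 961 → 9630/961
APPEND 48: p_3 = 48·9630 + 481 = 462721, q_3 = 48·961 + 48 = 46176 → 462721/46176
APPEND 34: p_4 = 34·462721 + 9630 = 15742144, q_4 = 34·46176 + 961 = 1570945 → 15742144/1570945
APPEND 10: p_5 = 10·15742144 + 462721 = 157884161, q_5 = 10·1570945 + 46176 = 15755626 → 157884161/15755626
APPEND 7: p_6 = 7·157884161 + 15742144 = 1120931271, q_6 = 7·15755626 + 1570945 = 111860327 → 1120931271/111860327
APPEND 3: p_7 = 3·1120931271 + 157884161 = 3520677974, q_7 = 3·111860327 + 15755626 = 351336607 → 3520677974/351336607
APPEND 26: p_8 = 26·3520677974 + 1120931271 = 92658558595, q_8 = 26·351336607 + 111860327 = 9246612109 → 92658558595/9246612109
APPEND 26: p_9 = 26·92658558595 + 3520677974 = 2412643201444, q_9 = 26·9246612109 + 351336607 = 240763251441 → 2412643201444/240763251441
APPEND 38: p_10 = 38·2412643201444 + 92658558595 = 91773100213467, q_10 = 38·240763251441 + 9246612109 = 9158250166867 → 91773100213467/9158250166867
APPEND 15: p_11 = 15·91773100213467 + 2412643201444 = 1379009146403449, q_11 = 15·9158250166867 + 240763251441 = 137614515754446 → 1379009146403449/137614515754446
APPEND 29: p_12 = 29·1379009146403449 + 91773100213467 = 40083038345913488, q_12 = 29·137614515754446 + 9158250166867 = 3999979207045801 → 40083038345913488/3999979207045801
APPEND 30: p_13 = 30·40083038345913488 + 1379009146403449 = 1203870159523808089, q_13 = 30·3999979207045801 + 137614515754446 = 120136990727128476 → 1203870159523808089/120136990727128476
APPEND 48: p_14 = 48·1203870159523808089 + 40083038345913488 = 57825850695488701760, q_14 = 48·120136990727128476 + 3999979207045801 = 5770575534109212649 → 57825850695488701760/5770575534109212649
APPEND 40: p_15 = 40·57825850695488701760 + 1203870159523808089 = 2314237897979071878489, q_15 = 40·5770575534109212649 + 120136990727128476 = 230943158355095634436 → 2314237897979071878489/230943158355095634436
APPEND 39: p_16 = 39·2314237897979071878489 + 57825850695488701760 = 90313103871879291962831, q_16 = 39·230943158355095634436 + 5770575534109212649 = 9012553751382838955653 → 90313103871879291962831/9012553751382838955653
APPEND 8: p_17 = 8·90313103871879291962831 + 2314237897979071878489 = 724819068873013407581137, q_17 = 8·9012553751382838955653 + 230943158355095634436 = 72331373169417807279660 → 724819068873013407581137/72331373169417807279660
APPEND 4: p_18 = 4·724819068873013407581137 + 90313103871879291962831 = 2989589379363932922287379, q_18 = 4·72331373169417807279660 + 9012553751382838955653 = 298338046429054068074293 → 2989589379363932922287379/298338046429054068074293
APPEND 23: p_19 = 23·2989589379363932922287379 + 724819068873013407581137 = 69485374794243470620190854, q_19 = 23·298338046429054068074293 + 72331373169417807279660 = 6934106441037661372988399 → 69485374794243470620190854/6934106441037661372988399

481/48
9630/961
462721/46176
15742144/1570945
157884161/15755626
1120931271/111860327
3520677974/351336607
1379009146403449/137614515754446
1203870159523808089/120136990727128476
57825850695488701760/5770575534109212649
69485374794243470620190854/6934106441037661372988399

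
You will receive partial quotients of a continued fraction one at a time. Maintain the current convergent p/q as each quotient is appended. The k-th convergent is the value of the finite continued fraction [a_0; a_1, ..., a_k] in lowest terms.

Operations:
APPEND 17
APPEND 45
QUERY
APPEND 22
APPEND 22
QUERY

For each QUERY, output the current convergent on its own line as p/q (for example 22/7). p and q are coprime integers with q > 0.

766/45
371884/21847

APPEND 17: p_0 = 17·1 + 0 = 17, q_0 = 17·0 + 1 = 1 → 17/1
APPEND 45: p_1 = 45·17 + 1 = 766, q_1 = 45·1 + 0 = 45 → 766/45
APPEND 22: p_2 = 22·766 + 17 = 16869, q_2 = 22·45 + 1 = 991 → 16869/991
APPEND 22: p_3 = 22·16869 + 766 = 371884, q_3 = 22·991 + 45 = 21847 → 371884/21847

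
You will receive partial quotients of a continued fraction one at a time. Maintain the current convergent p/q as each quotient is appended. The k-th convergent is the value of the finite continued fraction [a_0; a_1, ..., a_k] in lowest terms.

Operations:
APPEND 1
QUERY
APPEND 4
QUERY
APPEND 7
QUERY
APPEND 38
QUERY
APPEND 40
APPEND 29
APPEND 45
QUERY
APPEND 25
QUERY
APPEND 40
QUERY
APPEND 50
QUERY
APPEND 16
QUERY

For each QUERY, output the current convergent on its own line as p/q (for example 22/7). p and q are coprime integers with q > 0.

1/1
5/4
36/29
1373/1106
71834321/57865084
1797453122/1447912007
71969959201/57974345364
3600295413172/2900165180207
57676696569953/46460617228676

APPEND 1: p_0 = 1·1 + 0 = 1, q_0 = 1·0 + 1 = 1 → 1/1
APPEND 4: p_1 = 4·1 + 1 = 5, q_1 = 4·1 + 0 = 4 → 5/4
APPEND 7: p_2 = 7·5 + 1 = 36, q_2 = 7·4 + 1 = 29 → 36/29
APPEND 38: p_3 = 38·36 + 5 = 1373, q_3 = 38·29 + 4 = 1106 → 1373/1106
APPEND 40: p_4 = 40·1373 + 36 = 54956, q_4 = 40·1106 + 29 = 44269 → 54956/44269
APPEND 29: p_5 = 29·54956 + 1373 = 1595097, q_5 = 29·44269 + 1106 = 1284907 → 1595097/1284907
APPEND 45: p_6 = 45·1595097 + 54956 = 71834321, q_6 = 45·1284907 + 44269 = 57865084 → 71834321/57865084
APPEND 25: p_7 = 25·71834321 + 1595097 = 1797453122, q_7 = 25·57865084 + 1284907 = 1447912007 → 1797453122/1447912007
APPEND 40: p_8 = 40·1797453122 + 71834321 = 71969959201, q_8 = 40·1447912007 + 57865084 = 57974345364 → 71969959201/57974345364
APPEND 50: p_9 = 50·71969959201 + 1797453122 = 3600295413172, q_9 = 50·57974345364 + 1447912007 = 2900165180207 → 3600295413172/2900165180207
APPEND 16: p_10 = 16·3600295413172 + 71969959201 = 57676696569953, q_10 = 16·2900165180207 + 57974345364 = 46460617228676 → 57676696569953/46460617228676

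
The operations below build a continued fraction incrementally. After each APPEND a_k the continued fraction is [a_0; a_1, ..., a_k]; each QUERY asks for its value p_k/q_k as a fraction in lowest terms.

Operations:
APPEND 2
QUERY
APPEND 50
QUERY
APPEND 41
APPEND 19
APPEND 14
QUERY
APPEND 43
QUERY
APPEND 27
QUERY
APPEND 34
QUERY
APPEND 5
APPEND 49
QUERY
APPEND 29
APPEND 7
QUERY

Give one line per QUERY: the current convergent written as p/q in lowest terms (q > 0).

APPEND 2: p_0 = 2·1 + 0 = 2, q_0 = 2·0 + 1 = 1 → 2/1
APPEND 50: p_1 = 50·2 + 1 = 101, q_1 = 50·1 + 0 = 50 → 101/50
APPEND 41: p_2 = 41·101 + 2 = 4143, q_2 = 41·50 + 1 = 2051 → 4143/2051
APPEND 19: p_3 = 19·4143 + 101 = 78818, q_3 = 19·2051 + 50 = 39019 → 78818/39019
APPEND 14: p_4 = 14·78818 + 4143 = 1107595, q_4 = 14·39019 + 2051 = 548317 → 1107595/548317
APPEND 43: p_5 = 43·1107595 + 78818 = 47705403, q_5 = 43·548317 + 39019 = 23616650 → 47705403/23616650
APPEND 27: p_6 = 27·47705403 + 1107595 = 1289153476, q_6 = 27·23616650 + 548317 = 638197867 → 1289153476/638197867
APPEND 34: p_7 = 34·1289153476 + 47705403 = 43878923587, q_7 = 34·638197867 + 23616650 = 21722344128 → 43878923587/21722344128
APPEND 5: p_8 = 5·43878923587 + 1289153476 = 220683771411, q_8 = 5·21722344128 + 638197867 = 109249918507 → 220683771411/109249918507
APPEND 49: p_9 = 49·220683771411 + 43878923587 = 10857383722726, q_9 = 49·109249918507 + 21722344128 = 5374968350971 → 10857383722726/5374968350971
APPEND 29: p_10 = 29·10857383722726 + 220683771411 = 315084811730465, q_10 = 29·5374968350971 + 109249918507 = 155983332096666 → 315084811730465/155983332096666
APPEND 7: p_11 = 7·315084811730465 + 10857383722726 = 2216451065835981, q_11 = 7·155983332096666 + 5374968350971 = 1097258293027633 → 2216451065835981/1097258293027633

2/1
101/50
1107595/548317
47705403/23616650
1289153476/638197867
43878923587/21722344128
10857383722726/5374968350971
2216451065835981/1097258293027633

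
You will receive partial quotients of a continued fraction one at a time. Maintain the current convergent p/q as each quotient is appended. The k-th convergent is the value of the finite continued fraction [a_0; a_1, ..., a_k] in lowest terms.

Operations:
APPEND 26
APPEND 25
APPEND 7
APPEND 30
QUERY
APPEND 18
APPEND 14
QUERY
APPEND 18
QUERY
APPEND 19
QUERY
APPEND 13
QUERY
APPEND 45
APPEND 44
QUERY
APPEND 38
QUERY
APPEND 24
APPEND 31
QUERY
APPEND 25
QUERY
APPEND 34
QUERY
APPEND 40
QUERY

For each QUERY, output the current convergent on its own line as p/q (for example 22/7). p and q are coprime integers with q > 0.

138141/5305
35013835/1344629
632740151/24298988
12057076704/463025401
157374737303/6043629201
312289865972219/11992802564825
11874108827199661/455998923802796
8855892062108886234/340090975112592595
221682592454440919933/8513230344788646804
7546064035513100163956/289789922697926583931
302064244012978447478173/11600110138261852004044

APPEND 26: p_0 = 26·1 + 0 = 26, q_0 = 26·0 + 1 = 1 → 26/1
APPEND 25: p_1 = 25·26 + 1 = 651, q_1 = 25·1 + 0 = 25 → 651/25
APPEND 7: p_2 = 7·651 + 26 = 4583, q_2 = 7·25 + 1 = 176 → 4583/176
APPEND 30: p_3 = 30·4583 + 651 = 138141, q_3 = 30·176 + 25 = 5305 → 138141/5305
APPEND 18: p_4 = 18·138141 + 4583 = 2491121, q_4 = 18·5305 + 176 = 95666 → 2491121/95666
APPEND 14: p_5 = 14·2491121 + 138141 = 35013835, q_5 = 14·95666 + 5305 = 1344629 → 35013835/1344629
APPEND 18: p_6 = 18·35013835 + 2491121 = 632740151, q_6 = 18·1344629 + 95666 = 24298988 → 632740151/24298988
APPEND 19: p_7 = 19·632740151 + 35013835 = 12057076704, q_7 = 19·24298988 + 1344629 = 463025401 → 12057076704/463025401
APPEND 13: p_8 = 13·12057076704 + 632740151 = 157374737303, q_8 = 13·463025401 + 24298988 = 6043629201 → 157374737303/6043629201
APPEND 45: p_9 = 45·157374737303 + 12057076704 = 7093920255339, q_9 = 45·6043629201 + 463025401 = 272426339446 → 7093920255339/272426339446
APPEND 44: p_10 = 44·7093920255339 + 157374737303 = 312289865972219, q_10 = 44·272426339446 + 6043629201 = 11992802564825 → 312289865972219/11992802564825
APPEND 38: p_11 = 38·312289865972219 + 7093920255339 = 11874108827199661, q_11 = 38·11992802564825 + 272426339446 = 455998923802796 → 11874108827199661/455998923802796
APPEND 24: p_12 = 24·11874108827199661 + 312289865972219 = 285290901718764083, q_12 = 24·455998923802796 + 11992802564825 = 10955966973831929 → 285290901718764083/10955966973831929
APPEND 31: p_13 = 31·285290901718764083 + 11874108827199661 = 8855892062108886234, q_13 = 31·10955966973831929 + 455998923802796 = 340090975112592595 → 8855892062108886234/340090975112592595
APPEND 25: p_14 = 25·8855892062108886234 + 285290901718764083 = 221682592454440919933, q_14 = 25·340090975112592595 + 10955966973831929 = 8513230344788646804 → 221682592454440919933/8513230344788646804
APPEND 34: p_15 = 34·221682592454440919933 + 8855892062108886234 = 7546064035513100163956, q_15 = 34·8513230344788646804 + 340090975112592595 = 289789922697926583931 → 7546064035513100163956/289789922697926583931
APPEND 40: p_16 = 40·7546064035513100163956 + 221682592454440919933 = 302064244012978447478173, q_16 = 40·289789922697926583931 + 8513230344788646804 = 11600110138261852004044 → 302064244012978447478173/11600110138261852004044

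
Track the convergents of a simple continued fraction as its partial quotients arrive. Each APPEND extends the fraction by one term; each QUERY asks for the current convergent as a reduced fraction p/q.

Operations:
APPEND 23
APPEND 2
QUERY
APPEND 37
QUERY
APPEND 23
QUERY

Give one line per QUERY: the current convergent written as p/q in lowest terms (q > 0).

APPEND 23: p_0 = 23·1 + 0 = 23, q_0 = 23·0 + 1 = 1 → 23/1
APPEND 2: p_1 = 2·23 + 1 = 47, q_1 = 2·1 + 0 = 2 → 47/2
APPEND 37: p_2 = 37·47 + 23 = 1762, q_2 = 37·2 + 1 = 75 → 1762/75
APPEND 23: p_3 = 23·1762 + 47 = 40573, q_3 = 23·75 + 2 = 1727 → 40573/1727

47/2
1762/75
40573/1727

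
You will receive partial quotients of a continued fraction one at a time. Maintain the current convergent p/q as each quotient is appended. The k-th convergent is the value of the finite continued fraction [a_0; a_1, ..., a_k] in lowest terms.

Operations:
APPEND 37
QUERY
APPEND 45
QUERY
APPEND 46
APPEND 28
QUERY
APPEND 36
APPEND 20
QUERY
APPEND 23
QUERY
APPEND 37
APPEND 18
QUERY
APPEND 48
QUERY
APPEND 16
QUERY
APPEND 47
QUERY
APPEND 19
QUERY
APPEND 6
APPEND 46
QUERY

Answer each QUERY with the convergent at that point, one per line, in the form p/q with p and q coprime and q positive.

APPEND 37: p_0 = 37·1 + 0 = 37, q_0 = 37·0 + 1 = 1 → 37/1
APPEND 45: p_1 = 45·37 + 1 = 1666, q_1 = 45·1 + 0 = 45 → 1666/45
APPEND 46: p_2 = 46·1666 + 37 = 76673, q_2 = 46·45 + 1 = 2071 → 76673/2071
APPEND 28: p_3 = 28·76673 + 1666 = 2148510, q_3 = 28·2071 + 45 = 58033 → 2148510/58033
APPEND 36: p_4 = 36·2148510 + 76673 = 77423033, q_4 = 36·58033 + 2071 = 2091259 → 77423033/2091259
APPEND 20: p_5 = 20·77423033 + 2148510 = 1550609170, q_5 = 20·2091259 + 58033 = 41883213 → 1550609170/41883213
APPEND 23: p_6 = 23·1550609170 + 77423033 = 35741433943, q_6 = 23·41883213 + 2091259 = 965405158 → 35741433943/965405158
APPEND 37: p_7 = 37·35741433943 + 1550609170 = 1323983665061, q_7 = 37·965405158 + 41883213 = 35761874059 → 1323983665061/35761874059
APPEND 18: p_8 = 18·1323983665061 + 35741433943 = 23867447405041, q_8 = 18·35761874059 + 965405158 = 644679138220 → 23867447405041/644679138220
APPEND 48: p_9 = 48·23867447405041 + 1323983665061 = 1146961459107029, q_9 = 48·644679138220 + 35761874059 = 30980360508619 → 1146961459107029/30980360508619
APPEND 16: p_10 = 16·1146961459107029 + 23867447405041 = 18375250793117505, q_10 = 16·30980360508619 + 644679138220 = 496330447276124 → 18375250793117505/496330447276124
APPEND 47: p_11 = 47·18375250793117505 + 1146961459107029 = 864783748735629764, q_11 = 47·496330447276124 + 30980360508619 = 23358511382486447 → 864783748735629764/23358511382486447
APPEND 19: p_12 = 19·864783748735629764 + 18375250793117505 = 16449266476770083021, q_12 = 19·23358511382486447 + 496330447276124 = 444308046714518617 → 16449266476770083021/444308046714518617
APPEND 6: p_13 = 6·16449266476770083021 + 864783748735629764 = 99560382609356127890, q_13 = 6·444308046714518617 + 23358511382486447 = 2689206791669598149 → 99560382609356127890/2689206791669598149
APPEND 46: p_14 = 46·99560382609356127890 + 16449266476770083021 = 4596226866507151965961, q_14 = 46·2689206791669598149 + 444308046714518617 = 124147820463516033471 → 4596226866507151965961/124147820463516033471

37/1
1666/45
2148510/58033
1550609170/41883213
35741433943/965405158
23867447405041/644679138220
1146961459107029/30980360508619
18375250793117505/496330447276124
864783748735629764/23358511382486447
16449266476770083021/444308046714518617
4596226866507151965961/124147820463516033471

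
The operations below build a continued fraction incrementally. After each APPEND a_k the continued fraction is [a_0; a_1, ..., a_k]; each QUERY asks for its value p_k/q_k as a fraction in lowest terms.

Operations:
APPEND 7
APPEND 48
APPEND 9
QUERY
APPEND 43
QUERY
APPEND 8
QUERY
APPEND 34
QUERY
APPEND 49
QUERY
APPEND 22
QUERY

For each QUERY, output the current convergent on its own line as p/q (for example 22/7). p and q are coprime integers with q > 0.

APPEND 7: p_0 = 7·1 + 0 = 7, q_0 = 7·0 + 1 = 1 → 7/1
APPEND 48: p_1 = 48·7 + 1 = 337, q_1 = 48·1 + 0 = 48 → 337/48
APPEND 9: p_2 = 9·337 + 7 = 3040, q_2 = 9·48 + 1 = 433 → 3040/433
APPEND 43: p_3 = 43·3040 + 337 = 131057, q_3 = 43·433 + 48 = 18667 → 131057/18667
APPEND 8: p_4 = 8·131057 + 3040 = 1051496, q_4 = 8·18667 + 433 = 149769 → 1051496/149769
APPEND 34: p_5 = 34·1051496 + 131057 = 35881921, q_5 = 34·149769 + 18667 = 5110813 → 35881921/5110813
APPEND 49: p_6 = 49·35881921 + 1051496 = 1759265625, q_6 = 49·5110813 + 149769 = 250579606 → 1759265625/250579606
APPEND 22: p_7 = 22·1759265625 + 35881921 = 38739725671, q_7 = 22·250579606 + 5110813 = 5517862145 → 38739725671/5517862145

3040/433
131057/18667
1051496/149769
35881921/5110813
1759265625/250579606
38739725671/5517862145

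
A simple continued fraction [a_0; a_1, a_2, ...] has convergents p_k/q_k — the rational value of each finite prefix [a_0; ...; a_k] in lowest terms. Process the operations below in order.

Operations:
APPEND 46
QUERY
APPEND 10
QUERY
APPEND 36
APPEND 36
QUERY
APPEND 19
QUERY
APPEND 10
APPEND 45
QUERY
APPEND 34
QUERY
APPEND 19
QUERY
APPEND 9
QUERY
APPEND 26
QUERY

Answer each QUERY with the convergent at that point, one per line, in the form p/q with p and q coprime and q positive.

46/1
461/10
599573/13006
11408529/247475
5172227364/112196495
175970415239/3817168586
3348610116905/72638399629
30313461467384/657562765247
791498608268889/17169270296051

APPEND 46: p_0 = 46·1 + 0 = 46, q_0 = 46·0 + 1 = 1 → 46/1
APPEND 10: p_1 = 10·46 + 1 = 461, q_1 = 10·1 + 0 = 10 → 461/10
APPEND 36: p_2 = 36·461 + 46 = 16642, q_2 = 36·10 + 1 = 361 → 16642/361
APPEND 36: p_3 = 36·16642 + 461 = 599573, q_3 = 36·361 + 10 = 13006 → 599573/13006
APPEND 19: p_4 = 19·599573 + 16642 = 11408529, q_4 = 19·13006 + 361 = 247475 → 11408529/247475
APPEND 10: p_5 = 10·11408529 + 599573 = 114684863, q_5 = 10·247475 + 13006 = 2487756 → 114684863/2487756
APPEND 45: p_6 = 45·114684863 + 11408529 = 5172227364, q_6 = 45·2487756 + 247475 = 112196495 → 5172227364/112196495
APPEND 34: p_7 = 34·5172227364 + 114684863 = 175970415239, q_7 = 34·112196495 + 2487756 = 3817168586 → 175970415239/3817168586
APPEND 19: p_8 = 19·175970415239 + 5172227364 = 3348610116905, q_8 = 19·3817168586 + 112196495 = 72638399629 → 3348610116905/72638399629
APPEND 9: p_9 = 9·3348610116905 + 175970415239 = 30313461467384, q_9 = 9·72638399629 + 3817168586 = 657562765247 → 30313461467384/657562765247
APPEND 26: p_10 = 26·30313461467384 + 3348610116905 = 791498608268889, q_10 = 26·657562765247 + 72638399629 = 17169270296051 → 791498608268889/17169270296051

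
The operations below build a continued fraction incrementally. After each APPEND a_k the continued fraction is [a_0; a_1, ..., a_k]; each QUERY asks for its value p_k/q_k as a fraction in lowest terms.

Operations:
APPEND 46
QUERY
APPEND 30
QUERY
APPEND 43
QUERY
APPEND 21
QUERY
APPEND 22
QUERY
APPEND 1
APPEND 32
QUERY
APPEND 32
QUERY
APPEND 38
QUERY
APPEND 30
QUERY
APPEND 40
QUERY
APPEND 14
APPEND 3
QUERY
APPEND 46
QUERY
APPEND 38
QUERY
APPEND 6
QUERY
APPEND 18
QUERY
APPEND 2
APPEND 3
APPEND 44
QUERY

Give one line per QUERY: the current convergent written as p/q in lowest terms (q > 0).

46/1
1381/30
59429/1291
1249390/27141
27546009/598393
948998777/20615481
30396756263/660320926
1156025736771/25112810669
34711168859393/754044640996
1389602780112491/30186898450509
59857053051415292/1300298767294875
2772913590455537699/60237113918512372
105430573490361847854/2290310627670765011
635356354532626624823/13802100879943102438
11541844955077641094668/250728126466646608895
3662474331226908080448539/79561398621692881381704

APPEND 46: p_0 = 46·1 + 0 = 46, q_0 = 46·0 + 1 = 1 → 46/1
APPEND 30: p_1 = 30·46 + 1 = 1381, q_1 = 30·1 + 0 = 30 → 1381/30
APPEND 43: p_2 = 43·1381 + 46 = 59429, q_2 = 43·30 + 1 = 1291 → 59429/1291
APPEND 21: p_3 = 21·59429 + 1381 = 1249390, q_3 = 21·1291 + 30 = 27141 → 1249390/27141
APPEND 22: p_4 = 22·1249390 + 59429 = 27546009, q_4 = 22·27141 + 1291 = 598393 → 27546009/598393
APPEND 1: p_5 = 1·27546009 + 1249390 = 28795399, q_5 = 1·598393 + 27141 = 625534 → 28795399/625534
APPEND 32: p_6 = 32·28795399 + 27546009 = 948998777, q_6 = 32·625534 + 598393 = 20615481 → 948998777/20615481
APPEND 32: p_7 = 32·948998777 + 28795399 = 30396756263, q_7 = 32·20615481 + 625534 = 660320926 → 30396756263/660320926
APPEND 38: p_8 = 38·30396756263 + 948998777 = 1156025736771, q_8 = 38·660320926 + 20615481 = 25112810669 → 1156025736771/25112810669
APPEND 30: p_9 = 30·1156025736771 + 30396756263 = 34711168859393, q_9 = 30·25112810669 + 660320926 = 754044640996 → 34711168859393/754044640996
APPEND 40: p_10 = 40·34711168859393 + 1156025736771 = 1389602780112491, q_10 = 40·754044640996 + 25112810669 = 30186898450509 → 1389602780112491/30186898450509
APPEND 14: p_11 = 14·1389602780112491 + 34711168859393 = 19489150090434267, q_11 = 14·30186898450509 + 754044640996 = 423370622948122 → 19489150090434267/423370622948122
APPEND 3: p_12 = 3·19489150090434267 + 1389602780112491 = 59857053051415292, q_12 = 3·423370622948122 + 30186898450509 = 1300298767294875 → 59857053051415292/1300298767294875
APPEND 46: p_13 = 46·59857053051415292 + 19489150090434267 = 2772913590455537699, q_13 = 46·1300298767294875 + 423370622948122 = 60237113918512372 → 2772913590455537699/60237113918512372
APPEND 38: p_14 = 38·2772913590455537699 + 59857053051415292 = 105430573490361847854, q_14 = 38·60237113918512372 + 1300298767294875 = 2290310627670765011 → 105430573490361847854/2290310627670765011
APPEND 6: p_15 = 6·105430573490361847854 + 2772913590455537699 = 635356354532626624823, q_15 = 6·2290310627670765011 + 60237113918512372 = 13802100879943102438 → 635356354532626624823/13802100879943102438
APPEND 18: p_16 = 18·635356354532626624823 + 105430573490361847854 = 11541844955077641094668, q_16 = 18·13802100879943102438 + 2290310627670765011 = 250728126466646608895 → 11541844955077641094668/250728126466646608895
APPEND 2: p_17 = 2·11541844955077641094668 + 635356354532626624823 = 23719046264687908814159, q_17 = 2·250728126466646608895 + 13802100879943102438 = 515258353813236320228 → 23719046264687908814159/515258353813236320228
APPEND 3: p_18 = 3·23719046264687908814159 + 11541844955077641094668 = 82698983749141367537145, q_18 = 3·515258353813236320228 + 250728126466646608895 = 1796503187906355569579 → 82698983749141367537145/1796503187906355569579
APPEND 44: p_19 = 44·82698983749141367537145 + 23719046264687908814159 = 3662474331226908080448539, q_19 = 44·1796503187906355569579 + 515258353813236320228 = 79561398621692881381704 → 3662474331226908080448539/79561398621692881381704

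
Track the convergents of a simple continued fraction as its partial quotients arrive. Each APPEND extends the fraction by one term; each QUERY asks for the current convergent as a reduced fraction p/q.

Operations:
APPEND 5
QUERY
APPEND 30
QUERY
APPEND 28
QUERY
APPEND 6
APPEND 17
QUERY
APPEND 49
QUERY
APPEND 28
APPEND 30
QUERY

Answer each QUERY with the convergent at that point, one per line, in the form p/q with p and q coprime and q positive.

5/1
151/30
4233/841
438566/87133
21515283/4274593
18107509983/3597546703

APPEND 5: p_0 = 5·1 + 0 = 5, q_0 = 5·0 + 1 = 1 → 5/1
APPEND 30: p_1 = 30·5 + 1 = 151, q_1 = 30·1 + 0 = 30 → 151/30
APPEND 28: p_2 = 28·151 + 5 = 4233, q_2 = 28·30 + 1 = 841 → 4233/841
APPEND 6: p_3 = 6·4233 + 151 = 25549, q_3 = 6·841 + 30 = 5076 → 25549/5076
APPEND 17: p_4 = 17·25549 + 4233 = 438566, q_4 = 17·5076 + 841 = 87133 → 438566/87133
APPEND 49: p_5 = 49·438566 + 25549 = 21515283, q_5 = 49·87133 + 5076 = 4274593 → 21515283/4274593
APPEND 28: p_6 = 28·21515283 + 438566 = 602866490, q_6 = 28·4274593 + 87133 = 119775737 → 602866490/119775737
APPEND 30: p_7 = 30·602866490 + 21515283 = 18107509983, q_7 = 30·119775737 + 4274593 = 3597546703 → 18107509983/3597546703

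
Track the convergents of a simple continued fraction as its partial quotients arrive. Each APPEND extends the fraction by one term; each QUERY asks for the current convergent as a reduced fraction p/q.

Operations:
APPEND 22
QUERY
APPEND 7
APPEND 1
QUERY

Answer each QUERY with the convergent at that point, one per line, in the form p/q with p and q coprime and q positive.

22/1
177/8

APPEND 22: p_0 = 22·1 + 0 = 22, q_0 = 22·0 + 1 = 1 → 22/1
APPEND 7: p_1 = 7·22 + 1 = 155, q_1 = 7·1 + 0 = 7 → 155/7
APPEND 1: p_2 = 1·155 + 22 = 177, q_2 = 1·7 + 1 = 8 → 177/8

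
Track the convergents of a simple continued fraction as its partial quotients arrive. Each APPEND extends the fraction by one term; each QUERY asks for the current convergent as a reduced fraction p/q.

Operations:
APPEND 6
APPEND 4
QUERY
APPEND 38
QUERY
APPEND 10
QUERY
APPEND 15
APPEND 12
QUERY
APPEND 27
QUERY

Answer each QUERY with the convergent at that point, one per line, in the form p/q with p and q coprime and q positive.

APPEND 6: p_0 = 6·1 + 0 = 6, q_0 = 6·0 + 1 = 1 → 6/1
APPEND 4: p_1 = 4·6 + 1 = 25, q_1 = 4·1 + 0 = 4 → 25/4
APPEND 38: p_2 = 38·25 + 6 = 956, q_2 = 38·4 + 1 = 153 → 956/153
APPEND 10: p_3 = 10·956 + 25 = 9585, q_3 = 10·153 + 4 = 1534 → 9585/1534
APPEND 15: p_4 = 15·9585 + 956 = 144731, q_4 = 15·1534 + 153 = 23163 → 144731/23163
APPEND 12: p_5 = 12·144731 + 9585 = 1746357, q_5 = 12·23163 + 1534 = 279490 → 1746357/279490
APPEND 27: p_6 = 27·1746357 + 144731 = 47296370, q_6 = 27·279490 + 23163 = 7569393 → 47296370/7569393

25/4
956/153
9585/1534
1746357/279490
47296370/7569393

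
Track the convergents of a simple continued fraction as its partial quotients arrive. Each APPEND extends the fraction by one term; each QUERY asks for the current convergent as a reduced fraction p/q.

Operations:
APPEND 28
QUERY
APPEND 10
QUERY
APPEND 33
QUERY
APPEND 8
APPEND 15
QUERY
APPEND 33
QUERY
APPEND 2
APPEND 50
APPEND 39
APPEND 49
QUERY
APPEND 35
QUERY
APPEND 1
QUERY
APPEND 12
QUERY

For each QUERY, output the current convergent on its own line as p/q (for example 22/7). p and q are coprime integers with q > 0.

28/1
281/10
9301/331
1129636/40201
37352677/1329291
7324959276934/260677499559
256522985512583/9129029652547
263847944789517/9389707152106
3422698322986787/121805515477819

APPEND 28: p_0 = 28·1 + 0 = 28, q_0 = 28·0 + 1 = 1 → 28/1
APPEND 10: p_1 = 10·28 + 1 = 281, q_1 = 10·1 + 0 = 10 → 281/10
APPEND 33: p_2 = 33·281 + 28 = 9301, q_2 = 33·10 + 1 = 331 → 9301/331
APPEND 8: p_3 = 8·9301 + 281 = 74689, q_3 = 8·331 + 10 = 2658 → 74689/2658
APPEND 15: p_4 = 15·74689 + 9301 = 1129636, q_4 = 15·2658 + 331 = 40201 → 1129636/40201
APPEND 33: p_5 = 33·1129636 + 74689 = 37352677, q_5 = 33·40201 + 2658 = 1329291 → 37352677/1329291
APPEND 2: p_6 = 2·37352677 + 1129636 = 75834990, q_6 = 2·1329291 + 40201 = 2698783 → 75834990/2698783
APPEND 50: p_7 = 50·75834990 + 37352677 = 3829102177, q_7 = 50·2698783 + 1329291 = 136268441 → 3829102177/136268441
APPEND 39: p_8 = 39·3829102177 + 75834990 = 149410819893, q_8 = 39·136268441 + 2698783 = 5317167982 → 149410819893/5317167982
APPEND 49: p_9 = 49·149410819893 + 3829102177 = 7324959276934, q_9 = 49·5317167982 + 136268441 = 260677499559 → 7324959276934/260677499559
APPEND 35: p_10 = 35·7324959276934 + 149410819893 = 256522985512583, q_10 = 35·260677499559 + 5317167982 = 9129029652547 → 256522985512583/9129029652547
APPEND 1: p_11 = 1·256522985512583 + 7324959276934 = 263847944789517, q_11 = 1·9129029652547 + 260677499559 = 9389707152106 → 263847944789517/9389707152106
APPEND 12: p_12 = 12·263847944789517 + 256522985512583 = 3422698322986787, q_12 = 12·9389707152106 + 9129029652547 = 121805515477819 → 3422698322986787/121805515477819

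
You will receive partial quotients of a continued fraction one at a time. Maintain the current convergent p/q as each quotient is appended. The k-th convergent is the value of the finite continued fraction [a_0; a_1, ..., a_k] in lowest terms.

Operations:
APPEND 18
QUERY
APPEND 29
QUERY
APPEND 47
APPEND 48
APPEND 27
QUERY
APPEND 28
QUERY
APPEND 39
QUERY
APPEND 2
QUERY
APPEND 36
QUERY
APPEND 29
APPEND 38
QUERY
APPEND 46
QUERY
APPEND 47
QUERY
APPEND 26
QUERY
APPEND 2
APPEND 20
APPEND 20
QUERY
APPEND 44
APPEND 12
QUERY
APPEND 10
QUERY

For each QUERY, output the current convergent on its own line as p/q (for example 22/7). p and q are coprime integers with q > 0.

18/1
523/29
31919024/1769891
894913947/49622449
34933562957/1937045402
70762039861/3923713253
2582366997953/143190722510
2851039756256877/158088468032144
131222788192796840/7276225984144667
6170322084817708357/342140709722831493
160559596993453214122/8902934678777763485
134454287884630443059441/7455410730554177013363
71206794489990639609797993/3948374634095451779261967
717990639916748563528541476/39812156276234925926140387

APPEND 18: p_0 = 18·1 + 0 = 18, q_0 = 18·0 + 1 = 1 → 18/1
APPEND 29: p_1 = 29·18 + 1 = 523, q_1 = 29·1 + 0 = 29 → 523/29
APPEND 47: p_2 = 47·523 + 18 = 24599, q_2 = 47·29 + 1 = 1364 → 24599/1364
APPEND 48: p_3 = 48·24599 + 523 = 1181275, q_3 = 48·1364 + 29 = 65501 → 1181275/65501
APPEND 27: p_4 = 27·1181275 + 24599 = 31919024, q_4 = 27·65501 + 1364 = 1769891 → 31919024/1769891
APPEND 28: p_5 = 28·31919024 + 1181275 = 894913947, q_5 = 28·1769891 + 65501 = 49622449 → 894913947/49622449
APPEND 39: p_6 = 39·894913947 + 31919024 = 34933562957, q_6 = 39·49622449 + 1769891 = 1937045402 → 34933562957/1937045402
APPEND 2: p_7 = 2·34933562957 + 894913947 = 70762039861, q_7 = 2·1937045402 + 49622449 = 3923713253 → 70762039861/3923713253
APPEND 36: p_8 = 36·70762039861 + 34933562957 = 2582366997953, q_8 = 36·3923713253 + 1937045402 = 143190722510 → 2582366997953/143190722510
APPEND 29: p_9 = 29·2582366997953 + 70762039861 = 74959404980498, q_9 = 29·143190722510 + 3923713253 = 4156454666043 → 74959404980498/4156454666043
APPEND 38: p_10 = 38·74959404980498 + 2582366997953 = 2851039756256877, q_10 = 38·4156454666043 + 143190722510 = 158088468032144 → 2851039756256877/158088468032144
APPEND 46: p_11 = 46·2851039756256877 + 74959404980498 = 131222788192796840, q_11 = 46·158088468032144 + 4156454666043 = 7276225984144667 → 131222788192796840/7276225984144667
APPEND 47: p_12 = 47·131222788192796840 + 2851039756256877 = 6170322084817708357, q_12 = 47·7276225984144667 + 158088468032144 = 342140709722831493 → 6170322084817708357/342140709722831493
APPEND 26: p_13 = 26·6170322084817708357 + 131222788192796840 = 160559596993453214122, q_13 = 26·342140709722831493 + 7276225984144667 = 8902934678777763485 → 160559596993453214122/8902934678777763485
APPEND 2: p_14 = 2·160559596993453214122 + 6170322084817708357 = 327289516071724136601, q_14 = 2·8902934678777763485 + 342140709722831493 = 18148010067278358463 → 327289516071724136601/18148010067278358463
APPEND 20: p_15 = 20·327289516071724136601 + 160559596993453214122 = 6706349918427935946142, q_15 = 20·18148010067278358463 + 8902934678777763485 = 371863136024344932745 → 6706349918427935946142/371863136024344932745
APPEND 20: p_16 = 20·6706349918427935946142 + 327289516071724136601 = 134454287884630443059441, q_16 = 20·371863136024344932745 + 18148010067278358463 = 7455410730554177013363 → 134454287884630443059441/7455410730554177013363
APPEND 44: p_17 = 44·134454287884630443059441 + 6706349918427935946142 = 5922695016842167430561546, q_17 = 44·7455410730554177013363 + 371863136024344932745 = 328409935280408133520717 → 5922695016842167430561546/328409935280408133520717
APPEND 12: p_18 = 12·5922695016842167430561546 + 134454287884630443059441 = 71206794489990639609797993, q_18 = 12·328409935280408133520717 + 7455410730554177013363 = 3948374634095451779261967 → 71206794489990639609797993/3948374634095451779261967
APPEND 10: p_19 = 10·71206794489990639609797993 + 5922695016842167430561546 = 717990639916748563528541476, q_19 = 10·3948374634095451779261967 + 328409935280408133520717 = 39812156276234925926140387 → 717990639916748563528541476/39812156276234925926140387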